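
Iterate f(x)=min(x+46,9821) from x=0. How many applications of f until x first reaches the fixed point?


Step 1: x=0, cap=9821, increment=46
Step 2: x grows by 46 each step until capped at 9821; fixed point is x=9821
Step 3: iterations = ceil(9821/46) = 214

214


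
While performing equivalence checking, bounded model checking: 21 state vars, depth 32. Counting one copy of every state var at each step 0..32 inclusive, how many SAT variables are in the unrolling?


BMC unrolls to depth k, creating one copy of each state var for steps 0..k.
Step count = 32 + 1 = 33 (steps 0 through 32)
Vars per step = 21
Total = 21 * 33 = 693

693


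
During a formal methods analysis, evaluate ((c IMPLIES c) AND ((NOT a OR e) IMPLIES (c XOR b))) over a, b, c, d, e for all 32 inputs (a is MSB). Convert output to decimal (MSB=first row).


Formula: ((c IMPLIES c) AND ((NOT a OR e) IMPLIES (c XOR b))) over a, b, c, d, e (32 rows)
Evaluate each row (bits = a,b,c,d,e, MSB first):
  row 0 [00000]: ((0 IMPLIES 0) AND ((NOT 0 OR 0) IMPLIES (0 XOR 0))) -> 0
  row 1 [00001]: ((0 IMPLIES 0) AND ((NOT 0 OR 1) IMPLIES (0 XOR 0))) -> 0
  row 2 [00010]: ((0 IMPLIES 0) AND ((NOT 0 OR 0) IMPLIES (0 XOR 0))) -> 0
  row 3 [00011]: ((0 IMPLIES 0) AND ((NOT 0 OR 1) IMPLIES (0 XOR 0))) -> 0
  row 4 [00100]: ((1 IMPLIES 1) AND ((NOT 0 OR 0) IMPLIES (1 XOR 0))) -> 1
  row 5 [00101]: ((1 IMPLIES 1) AND ((NOT 0 OR 1) IMPLIES (1 XOR 0))) -> 1
  row 6 [00110]: ((1 IMPLIES 1) AND ((NOT 0 OR 0) IMPLIES (1 XOR 0))) -> 1
  row 7 [00111]: ((1 IMPLIES 1) AND ((NOT 0 OR 1) IMPLIES (1 XOR 0))) -> 1
  row 8 [01000]: ((0 IMPLIES 0) AND ((NOT 0 OR 0) IMPLIES (0 XOR 1))) -> 1
  row 9 [01001]: ((0 IMPLIES 0) AND ((NOT 0 OR 1) IMPLIES (0 XOR 1))) -> 1
  row 10 [01010]: ((0 IMPLIES 0) AND ((NOT 0 OR 0) IMPLIES (0 XOR 1))) -> 1
  row 11 [01011]: ((0 IMPLIES 0) AND ((NOT 0 OR 1) IMPLIES (0 XOR 1))) -> 1
  row 12 [01100]: ((1 IMPLIES 1) AND ((NOT 0 OR 0) IMPLIES (1 XOR 1))) -> 0
  row 13 [01101]: ((1 IMPLIES 1) AND ((NOT 0 OR 1) IMPLIES (1 XOR 1))) -> 0
  row 14 [01110]: ((1 IMPLIES 1) AND ((NOT 0 OR 0) IMPLIES (1 XOR 1))) -> 0
  row 15 [01111]: ((1 IMPLIES 1) AND ((NOT 0 OR 1) IMPLIES (1 XOR 1))) -> 0
  row 16 [10000]: ((0 IMPLIES 0) AND ((NOT 1 OR 0) IMPLIES (0 XOR 0))) -> 1
  row 17 [10001]: ((0 IMPLIES 0) AND ((NOT 1 OR 1) IMPLIES (0 XOR 0))) -> 0
  row 18 [10010]: ((0 IMPLIES 0) AND ((NOT 1 OR 0) IMPLIES (0 XOR 0))) -> 1
  row 19 [10011]: ((0 IMPLIES 0) AND ((NOT 1 OR 1) IMPLIES (0 XOR 0))) -> 0
  row 20 [10100]: ((1 IMPLIES 1) AND ((NOT 1 OR 0) IMPLIES (1 XOR 0))) -> 1
  row 21 [10101]: ((1 IMPLIES 1) AND ((NOT 1 OR 1) IMPLIES (1 XOR 0))) -> 1
  row 22 [10110]: ((1 IMPLIES 1) AND ((NOT 1 OR 0) IMPLIES (1 XOR 0))) -> 1
  row 23 [10111]: ((1 IMPLIES 1) AND ((NOT 1 OR 1) IMPLIES (1 XOR 0))) -> 1
  row 24 [11000]: ((0 IMPLIES 0) AND ((NOT 1 OR 0) IMPLIES (0 XOR 1))) -> 1
  row 25 [11001]: ((0 IMPLIES 0) AND ((NOT 1 OR 1) IMPLIES (0 XOR 1))) -> 1
  row 26 [11010]: ((0 IMPLIES 0) AND ((NOT 1 OR 0) IMPLIES (0 XOR 1))) -> 1
  row 27 [11011]: ((0 IMPLIES 0) AND ((NOT 1 OR 1) IMPLIES (0 XOR 1))) -> 1
  row 28 [11100]: ((1 IMPLIES 1) AND ((NOT 1 OR 0) IMPLIES (1 XOR 1))) -> 1
  row 29 [11101]: ((1 IMPLIES 1) AND ((NOT 1 OR 1) IMPLIES (1 XOR 1))) -> 0
  row 30 [11110]: ((1 IMPLIES 1) AND ((NOT 1 OR 0) IMPLIES (1 XOR 1))) -> 1
  row 31 [11111]: ((1 IMPLIES 1) AND ((NOT 1 OR 1) IMPLIES (1 XOR 1))) -> 0
Full result column, 4 rows per line (a,b,c fixed per line; d,e runs 00..11 left to right):
  rows 0-3 [a,b,c=000]: 0000  = hex 0
  rows 4-7 [a,b,c=001]: 1111  = hex F
  rows 8-11 [a,b,c=010]: 1111  = hex F
  rows 12-15 [a,b,c=011]: 0000  = hex 0
  rows 16-19 [a,b,c=100]: 1010  = hex A
  rows 20-23 [a,b,c=101]: 1111  = hex F
  rows 24-27 [a,b,c=110]: 1111  = hex F
  rows 28-31 [a,b,c=111]: 1010  = hex A
Output column (row 0 .. row 31) = 00001111111100001010111111111010
Output column grouped in 4s = 0000 1111 1111 0000 1010 1111 1111 1010 = 0x0FF0AFFA
Convert to decimal digit by digit (value = value*16 + digit):
  0 -> 0
  0*16 + 15 (F) = 15
  15*16 + 15 (F) = 255
  255*16 + 0 = 4080
  4080*16 + 10 (A) = 65290
  65290*16 + 15 (F) = 1044655
  1044655*16 + 15 (F) = 16714495
  16714495*16 + 10 (A) = 267431930
Decimal = 267431930

267431930


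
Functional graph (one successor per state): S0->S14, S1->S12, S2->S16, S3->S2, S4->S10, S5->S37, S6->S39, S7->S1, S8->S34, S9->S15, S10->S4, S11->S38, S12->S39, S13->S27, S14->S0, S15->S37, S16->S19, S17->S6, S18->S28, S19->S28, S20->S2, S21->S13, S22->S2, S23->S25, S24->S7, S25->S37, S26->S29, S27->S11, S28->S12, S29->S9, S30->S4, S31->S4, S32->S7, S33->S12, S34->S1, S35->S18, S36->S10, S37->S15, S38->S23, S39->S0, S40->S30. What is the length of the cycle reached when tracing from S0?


Trace from S0 until a state repeats:
  S0 -> S14 -> S0
S0 first seen at step 0, revisited at step 2.
Cycle length = 2 - 0 = 2

2


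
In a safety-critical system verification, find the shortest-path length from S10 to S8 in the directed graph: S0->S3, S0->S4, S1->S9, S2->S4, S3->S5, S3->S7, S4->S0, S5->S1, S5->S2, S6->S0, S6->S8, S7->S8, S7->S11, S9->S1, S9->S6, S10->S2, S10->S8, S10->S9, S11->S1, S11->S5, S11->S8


BFS layer-by-layer from S10:
  dist 0: {S10}
  dist 1: {S2, S8, S9}
  -> S8 reached at distance 1
Shortest path length = 1

1


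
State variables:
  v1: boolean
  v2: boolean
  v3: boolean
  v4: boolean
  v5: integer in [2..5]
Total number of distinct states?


State space = product of domain sizes of all variables.
Domain sizes:
  v1 (boolean): 2
  v2 (boolean): 2
  v3 (boolean): 2
  v4 (boolean): 2
  v5 (integer in [2..5]): 4
Product = 2 * 2 * 2 * 2 * 4 = 64

64


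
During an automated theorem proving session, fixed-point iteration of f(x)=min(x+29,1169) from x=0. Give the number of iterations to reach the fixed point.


Step 1: x=0, cap=1169, increment=29
Step 2: x grows by 29 each step until capped at 1169; fixed point is x=1169
Step 3: iterations = ceil(1169/29) = 41

41


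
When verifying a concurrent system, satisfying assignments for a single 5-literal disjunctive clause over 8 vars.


Step 1: Total=2^8=256
Step 2: Unsat when all 5 false: 2^3=8
Step 3: Sat=256-8=248

248


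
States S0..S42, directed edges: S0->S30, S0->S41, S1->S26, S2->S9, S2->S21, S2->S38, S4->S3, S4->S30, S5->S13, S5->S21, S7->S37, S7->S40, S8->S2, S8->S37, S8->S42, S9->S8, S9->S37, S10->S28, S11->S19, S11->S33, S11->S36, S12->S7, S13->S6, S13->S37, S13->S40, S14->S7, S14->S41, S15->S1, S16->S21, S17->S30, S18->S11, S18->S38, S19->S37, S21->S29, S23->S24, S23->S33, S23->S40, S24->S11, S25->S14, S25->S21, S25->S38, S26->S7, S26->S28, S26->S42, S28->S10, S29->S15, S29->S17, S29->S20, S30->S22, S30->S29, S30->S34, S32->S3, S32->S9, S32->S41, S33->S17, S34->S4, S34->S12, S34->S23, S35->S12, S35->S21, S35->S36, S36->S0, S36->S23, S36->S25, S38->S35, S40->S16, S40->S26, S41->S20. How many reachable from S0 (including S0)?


BFS from S0:
  layer 0: {S0}
  layer 1: {S30, S41}
  layer 2: {S20, S22, S29, S34}
  layer 3: {S4, S12, S15, S17, S23}
  layer 4: {S1, S3, S7, S24, S33, S40}
  layer 5: {S11, S16, S26, S37}
  layer 6: {S19, S21, S28, S36, S42}
  layer 7: {S10, S25}
  layer 8: {S14, S38}
  layer 9: {S35}
Reachable set: {S0, S1, S3, S4, S7, S10, S11, S12, S14, S15, S16, S17, S19, S20, S21, S22, S23, S24, S25, S26, S28, S29, S30, S33, S34, S35, S36, S37, S38, S40, S41, S42}
Count = 32

32


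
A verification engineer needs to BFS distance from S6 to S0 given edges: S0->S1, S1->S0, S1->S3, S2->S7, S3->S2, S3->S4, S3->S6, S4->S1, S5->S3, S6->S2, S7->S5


BFS layer-by-layer from S6:
  dist 0: {S6}
  dist 1: {S2}
  dist 2: {S7}
  dist 3: {S5}
  dist 4: {S3}
  dist 5: {S4}
  dist 6: {S1}
  dist 7: {S0}
  -> S0 reached at distance 7
Shortest path length = 7

7


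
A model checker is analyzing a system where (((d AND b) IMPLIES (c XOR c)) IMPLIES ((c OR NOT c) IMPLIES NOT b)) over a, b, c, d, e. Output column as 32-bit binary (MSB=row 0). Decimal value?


Formula: (((d AND b) IMPLIES (c XOR c)) IMPLIES ((c OR NOT c) IMPLIES NOT b)) over a, b, c, d, e (32 rows)
Evaluate each row (bits = a,b,c,d,e, MSB first):
  row 0 [00000]: (((0 AND 0) IMPLIES (0 XOR 0)) IMPLIES ((0 OR NOT 0) IMPLIES NOT 0)) -> 1
  row 1 [00001]: (((0 AND 0) IMPLIES (0 XOR 0)) IMPLIES ((0 OR NOT 0) IMPLIES NOT 0)) -> 1
  row 2 [00010]: (((1 AND 0) IMPLIES (0 XOR 0)) IMPLIES ((0 OR NOT 0) IMPLIES NOT 0)) -> 1
  row 3 [00011]: (((1 AND 0) IMPLIES (0 XOR 0)) IMPLIES ((0 OR NOT 0) IMPLIES NOT 0)) -> 1
  row 4 [00100]: (((0 AND 0) IMPLIES (1 XOR 1)) IMPLIES ((1 OR NOT 1) IMPLIES NOT 0)) -> 1
  row 5 [00101]: (((0 AND 0) IMPLIES (1 XOR 1)) IMPLIES ((1 OR NOT 1) IMPLIES NOT 0)) -> 1
  row 6 [00110]: (((1 AND 0) IMPLIES (1 XOR 1)) IMPLIES ((1 OR NOT 1) IMPLIES NOT 0)) -> 1
  row 7 [00111]: (((1 AND 0) IMPLIES (1 XOR 1)) IMPLIES ((1 OR NOT 1) IMPLIES NOT 0)) -> 1
  row 8 [01000]: (((0 AND 1) IMPLIES (0 XOR 0)) IMPLIES ((0 OR NOT 0) IMPLIES NOT 1)) -> 0
  row 9 [01001]: (((0 AND 1) IMPLIES (0 XOR 0)) IMPLIES ((0 OR NOT 0) IMPLIES NOT 1)) -> 0
  row 10 [01010]: (((1 AND 1) IMPLIES (0 XOR 0)) IMPLIES ((0 OR NOT 0) IMPLIES NOT 1)) -> 1
  row 11 [01011]: (((1 AND 1) IMPLIES (0 XOR 0)) IMPLIES ((0 OR NOT 0) IMPLIES NOT 1)) -> 1
  row 12 [01100]: (((0 AND 1) IMPLIES (1 XOR 1)) IMPLIES ((1 OR NOT 1) IMPLIES NOT 1)) -> 0
  row 13 [01101]: (((0 AND 1) IMPLIES (1 XOR 1)) IMPLIES ((1 OR NOT 1) IMPLIES NOT 1)) -> 0
  row 14 [01110]: (((1 AND 1) IMPLIES (1 XOR 1)) IMPLIES ((1 OR NOT 1) IMPLIES NOT 1)) -> 1
  row 15 [01111]: (((1 AND 1) IMPLIES (1 XOR 1)) IMPLIES ((1 OR NOT 1) IMPLIES NOT 1)) -> 1
  row 16 [10000]: (((0 AND 0) IMPLIES (0 XOR 0)) IMPLIES ((0 OR NOT 0) IMPLIES NOT 0)) -> 1
  row 17 [10001]: (((0 AND 0) IMPLIES (0 XOR 0)) IMPLIES ((0 OR NOT 0) IMPLIES NOT 0)) -> 1
  row 18 [10010]: (((1 AND 0) IMPLIES (0 XOR 0)) IMPLIES ((0 OR NOT 0) IMPLIES NOT 0)) -> 1
  row 19 [10011]: (((1 AND 0) IMPLIES (0 XOR 0)) IMPLIES ((0 OR NOT 0) IMPLIES NOT 0)) -> 1
  row 20 [10100]: (((0 AND 0) IMPLIES (1 XOR 1)) IMPLIES ((1 OR NOT 1) IMPLIES NOT 0)) -> 1
  row 21 [10101]: (((0 AND 0) IMPLIES (1 XOR 1)) IMPLIES ((1 OR NOT 1) IMPLIES NOT 0)) -> 1
  row 22 [10110]: (((1 AND 0) IMPLIES (1 XOR 1)) IMPLIES ((1 OR NOT 1) IMPLIES NOT 0)) -> 1
  row 23 [10111]: (((1 AND 0) IMPLIES (1 XOR 1)) IMPLIES ((1 OR NOT 1) IMPLIES NOT 0)) -> 1
  row 24 [11000]: (((0 AND 1) IMPLIES (0 XOR 0)) IMPLIES ((0 OR NOT 0) IMPLIES NOT 1)) -> 0
  row 25 [11001]: (((0 AND 1) IMPLIES (0 XOR 0)) IMPLIES ((0 OR NOT 0) IMPLIES NOT 1)) -> 0
  row 26 [11010]: (((1 AND 1) IMPLIES (0 XOR 0)) IMPLIES ((0 OR NOT 0) IMPLIES NOT 1)) -> 1
  row 27 [11011]: (((1 AND 1) IMPLIES (0 XOR 0)) IMPLIES ((0 OR NOT 0) IMPLIES NOT 1)) -> 1
  row 28 [11100]: (((0 AND 1) IMPLIES (1 XOR 1)) IMPLIES ((1 OR NOT 1) IMPLIES NOT 1)) -> 0
  row 29 [11101]: (((0 AND 1) IMPLIES (1 XOR 1)) IMPLIES ((1 OR NOT 1) IMPLIES NOT 1)) -> 0
  row 30 [11110]: (((1 AND 1) IMPLIES (1 XOR 1)) IMPLIES ((1 OR NOT 1) IMPLIES NOT 1)) -> 1
  row 31 [11111]: (((1 AND 1) IMPLIES (1 XOR 1)) IMPLIES ((1 OR NOT 1) IMPLIES NOT 1)) -> 1
Full result column, 4 rows per line (a,b,c fixed per line; d,e runs 00..11 left to right):
  rows 0-3 [a,b,c=000]: 1111  = hex F
  rows 4-7 [a,b,c=001]: 1111  = hex F
  rows 8-11 [a,b,c=010]: 0011  = hex 3
  rows 12-15 [a,b,c=011]: 0011  = hex 3
  rows 16-19 [a,b,c=100]: 1111  = hex F
  rows 20-23 [a,b,c=101]: 1111  = hex F
  rows 24-27 [a,b,c=110]: 0011  = hex 3
  rows 28-31 [a,b,c=111]: 0011  = hex 3
Output column (row 0 .. row 31) = 11111111001100111111111100110011
Output column grouped in 4s = 1111 1111 0011 0011 1111 1111 0011 0011 = 0xFF33FF33
Convert to decimal digit by digit (value = value*16 + digit):
  F -> 15
  15*16 + 15 (F) = 255
  255*16 + 3 = 4083
  4083*16 + 3 = 65331
  65331*16 + 15 (F) = 1045311
  1045311*16 + 15 (F) = 16724991
  16724991*16 + 3 = 267599859
  267599859*16 + 3 = 4281597747
Decimal = 4281597747

4281597747


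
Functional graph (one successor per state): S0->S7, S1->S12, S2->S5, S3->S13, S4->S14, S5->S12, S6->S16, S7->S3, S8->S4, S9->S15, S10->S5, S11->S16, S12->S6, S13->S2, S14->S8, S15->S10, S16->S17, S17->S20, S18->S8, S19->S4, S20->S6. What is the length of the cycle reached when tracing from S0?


Trace from S0 until a state repeats:
  S0 -> S7 -> S3 -> S13 -> S2 -> S5 -> S12 -> S6 -> S16 -> S17 -> S20 -> S6
S6 first seen at step 7, revisited at step 11.
Cycle length = 11 - 7 = 4

4


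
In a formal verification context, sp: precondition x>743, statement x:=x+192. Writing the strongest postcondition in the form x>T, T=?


Formula: sp(P, x:=E) = exists old_x. (x = E[old_x/x]) AND P[old_x/x] (old_x is the value of x before the assignment; eliminate old_x by solving x = E[old_x/x] for old_x)
Step 1: Precondition P: x>743, i.e. old_x > 743
Step 2: Assignment gives x = old_x + 192, so old_x = x - 192
Step 3: Substitute into P: x - 192 > 743
Step 4: Simplify: x > 743+192 = 935

935


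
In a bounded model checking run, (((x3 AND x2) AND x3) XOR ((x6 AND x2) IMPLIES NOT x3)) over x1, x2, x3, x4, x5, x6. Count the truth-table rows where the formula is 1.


Formula: (((x3 AND x2) AND x3) XOR ((x6 AND x2) IMPLIES NOT x3)) over 6 vars (64 rows)
Evaluate each row (x1, x2, x3, x4, x5, x6 as bits, MSB first):
  row 0 [000000]: (((0 AND 0) AND 0) XOR ((0 AND 0) IMPLIES NOT 0)) -> 1
  row 1 [000001]: (((0 AND 0) AND 0) XOR ((1 AND 0) IMPLIES NOT 0)) -> 1
  row 2 [000010]: (((0 AND 0) AND 0) XOR ((0 AND 0) IMPLIES NOT 0)) -> 1
  row 3 [000011]: (((0 AND 0) AND 0) XOR ((1 AND 0) IMPLIES NOT 0)) -> 1
  row 4 [000100]: (((0 AND 0) AND 0) XOR ((0 AND 0) IMPLIES NOT 0)) -> 1
  (every remaining row is evaluated the same way; all 64 results are listed next)
Full result column, 8 rows per line (x1,x2,x3 fixed per line; x4,x5,x6 runs 000..111 left to right):
  rows 0-7 [x1,x2,x3=000]: 11111111  (ones: 8)
  rows 8-15 [x1,x2,x3=001]: 11111111  (ones: 8)
  rows 16-23 [x1,x2,x3=010]: 11111111  (ones: 8)
  rows 24-31 [x1,x2,x3=011]: 01010101  (ones: 4)
  rows 32-39 [x1,x2,x3=100]: 11111111  (ones: 8)
  rows 40-47 [x1,x2,x3=101]: 11111111  (ones: 8)
  rows 48-55 [x1,x2,x3=110]: 11111111  (ones: 8)
  rows 56-63 [x1,x2,x3=111]: 01010101  (ones: 4)
Count of 1-rows = 8+8+8+4+8+8+8+4 = 56

56


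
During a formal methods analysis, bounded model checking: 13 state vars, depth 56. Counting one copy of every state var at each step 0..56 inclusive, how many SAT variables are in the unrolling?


BMC unrolls to depth k, creating one copy of each state var for steps 0..k.
Step count = 56 + 1 = 57 (steps 0 through 56)
Vars per step = 13
Total = 13 * 57 = 741

741


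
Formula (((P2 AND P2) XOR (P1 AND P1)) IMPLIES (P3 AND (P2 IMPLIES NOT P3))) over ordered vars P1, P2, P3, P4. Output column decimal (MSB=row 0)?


Formula: (((P2 AND P2) XOR (P1 AND P1)) IMPLIES (P3 AND (P2 IMPLIES NOT P3))) over P1, P2, P3, P4 (16 rows)
Evaluate each row (bits = P1,P2,P3,P4, MSB first):
  row 0 [0000]: (((0 AND 0) XOR (0 AND 0)) IMPLIES (0 AND (0 IMPLIES NOT 0))) -> 1
  row 1 [0001]: (((0 AND 0) XOR (0 AND 0)) IMPLIES (0 AND (0 IMPLIES NOT 0))) -> 1
  row 2 [0010]: (((0 AND 0) XOR (0 AND 0)) IMPLIES (1 AND (0 IMPLIES NOT 1))) -> 1
  row 3 [0011]: (((0 AND 0) XOR (0 AND 0)) IMPLIES (1 AND (0 IMPLIES NOT 1))) -> 1
  row 4 [0100]: (((1 AND 1) XOR (0 AND 0)) IMPLIES (0 AND (1 IMPLIES NOT 0))) -> 0
  row 5 [0101]: (((1 AND 1) XOR (0 AND 0)) IMPLIES (0 AND (1 IMPLIES NOT 0))) -> 0
  row 6 [0110]: (((1 AND 1) XOR (0 AND 0)) IMPLIES (1 AND (1 IMPLIES NOT 1))) -> 0
  row 7 [0111]: (((1 AND 1) XOR (0 AND 0)) IMPLIES (1 AND (1 IMPLIES NOT 1))) -> 0
  row 8 [1000]: (((0 AND 0) XOR (1 AND 1)) IMPLIES (0 AND (0 IMPLIES NOT 0))) -> 0
  row 9 [1001]: (((0 AND 0) XOR (1 AND 1)) IMPLIES (0 AND (0 IMPLIES NOT 0))) -> 0
  row 10 [1010]: (((0 AND 0) XOR (1 AND 1)) IMPLIES (1 AND (0 IMPLIES NOT 1))) -> 1
  row 11 [1011]: (((0 AND 0) XOR (1 AND 1)) IMPLIES (1 AND (0 IMPLIES NOT 1))) -> 1
  row 12 [1100]: (((1 AND 1) XOR (1 AND 1)) IMPLIES (0 AND (1 IMPLIES NOT 0))) -> 1
  row 13 [1101]: (((1 AND 1) XOR (1 AND 1)) IMPLIES (0 AND (1 IMPLIES NOT 0))) -> 1
  row 14 [1110]: (((1 AND 1) XOR (1 AND 1)) IMPLIES (1 AND (1 IMPLIES NOT 1))) -> 1
  row 15 [1111]: (((1 AND 1) XOR (1 AND 1)) IMPLIES (1 AND (1 IMPLIES NOT 1))) -> 1
Full result column, 4 rows per line (P1,P2 fixed per line; P3,P4 runs 00..11 left to right):
  rows 0-3 [P1,P2=00]: 1111  = hex F
  rows 4-7 [P1,P2=01]: 0000  = hex 0
  rows 8-11 [P1,P2=10]: 0011  = hex 3
  rows 12-15 [P1,P2=11]: 1111  = hex F
Output column (row 0 .. row 15) = 1111000000111111
Output column grouped in 4s = 1111 0000 0011 1111 = 0xF03F
Convert to decimal digit by digit (value = value*16 + digit):
  F -> 15
  15*16 + 0 = 240
  240*16 + 3 = 3843
  3843*16 + 15 (F) = 61503
Decimal = 61503

61503


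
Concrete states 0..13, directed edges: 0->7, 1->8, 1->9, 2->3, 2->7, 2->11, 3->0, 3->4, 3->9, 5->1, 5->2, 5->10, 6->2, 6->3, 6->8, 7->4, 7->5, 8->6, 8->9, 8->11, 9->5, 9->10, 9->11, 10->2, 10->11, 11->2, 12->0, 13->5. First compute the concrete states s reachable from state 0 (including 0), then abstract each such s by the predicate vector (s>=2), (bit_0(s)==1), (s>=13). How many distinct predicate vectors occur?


BFS from 0:
Concrete reachable: {0, 1, 2, 3, 4, 5, 6, 7, 8, 9, 10, 11}
Abstract via predicates (s>=2), (bit_0(s)==1), (s>=13):
  (0,0,0) <- {0}
  (0,1,0) <- {1}
  (1,0,0) <- {2, 4, 6, 8, 10}
  (1,1,0) <- {3, 5, 7, 9, 11}
Distinct abstract states = 4

4


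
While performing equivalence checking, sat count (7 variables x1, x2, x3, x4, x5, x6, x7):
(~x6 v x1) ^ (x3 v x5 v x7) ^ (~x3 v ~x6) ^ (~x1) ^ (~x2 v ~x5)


CNF with 5 clauses over 7 vars (128 assignments).
An assignment satisfies CNF iff every clause has >=1 true literal.
Check each row (bits = x1,x2,x3,x4,x5,x6,x7; clause T/F shown):
  row 0 [0000000]: clauses=TFTTT -> 0
  row 1 [0000001]: clauses=TTTTT -> 1
  row 2 [0000010]: clauses=FFTTT -> 0
  row 3 [0000011]: clauses=FTTTT -> 0
  row 4 [0000100]: clauses=TTTTT -> 1
  (every remaining row is evaluated the same way; all 128 results are listed next)
Full result column, 8 rows per line (x1,x2,x3,x4 fixed per line; x5,x6,x7 runs 000..111 left to right):
  rows 0-7 [x1,x2,x3,x4=0000]: 01001100  (ones: 3)
  rows 8-15 [x1,x2,x3,x4=0001]: 01001100  (ones: 3)
  rows 16-23 [x1,x2,x3,x4=0010]: 11001100  (ones: 4)
  rows 24-31 [x1,x2,x3,x4=0011]: 11001100  (ones: 4)
  rows 32-39 [x1,x2,x3,x4=0100]: 01000000  (ones: 1)
  rows 40-47 [x1,x2,x3,x4=0101]: 01000000  (ones: 1)
  rows 48-55 [x1,x2,x3,x4=0110]: 11000000  (ones: 2)
  rows 56-63 [x1,x2,x3,x4=0111]: 11000000  (ones: 2)
  rows 64-71 [x1,x2,x3,x4=1000]: 00000000  (ones: 0)
  rows 72-79 [x1,x2,x3,x4=1001]: 00000000  (ones: 0)
  rows 80-87 [x1,x2,x3,x4=1010]: 00000000  (ones: 0)
  rows 88-95 [x1,x2,x3,x4=1011]: 00000000  (ones: 0)
  rows 96-103 [x1,x2,x3,x4=1100]: 00000000  (ones: 0)
  rows 104-111 [x1,x2,x3,x4=1101]: 00000000  (ones: 0)
  rows 112-119 [x1,x2,x3,x4=1110]: 00000000  (ones: 0)
  rows 120-127 [x1,x2,x3,x4=1111]: 00000000  (ones: 0)
Satisfying assignments = 3+3+4+4+1+1+2+2+0+0+0+0+0+0+0+0 = 20

20


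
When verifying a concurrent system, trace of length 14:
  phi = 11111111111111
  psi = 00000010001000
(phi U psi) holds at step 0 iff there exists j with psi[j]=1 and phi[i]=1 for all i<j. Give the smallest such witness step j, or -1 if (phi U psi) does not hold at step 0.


(phi U psi) at 0: need smallest j with psi[j]=1 and phi[i]=1 for all i in [0,j).
Scan from step 0:
  step 0: phi=1, psi=0 -> continue
  step 1: phi=1, psi=0 -> continue
  step 2: phi=1, psi=0 -> continue
  step 3: phi=1, psi=0 -> continue
  step 6: psi=1 and phi held for [0,6) -> witness found
Witness step = 6

6


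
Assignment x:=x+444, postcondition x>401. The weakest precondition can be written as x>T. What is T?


Formula: wp(x:=E, P) = P[E/x] (substitute E for x in postcondition)
Step 1: Postcondition: x>401
Step 2: Substitute x+444 for x: x+444>401
Step 3: Solve for x: x > 401-444 = -43

-43


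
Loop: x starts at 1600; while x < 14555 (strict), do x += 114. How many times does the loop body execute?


Step 1: x goes from 1600 toward 14555 by 114; the body runs while x<14555, so iterations = ceil((bound-start)/step)
Step 2: Distance=12955
Step 3: ceil(12955/114)=114

114


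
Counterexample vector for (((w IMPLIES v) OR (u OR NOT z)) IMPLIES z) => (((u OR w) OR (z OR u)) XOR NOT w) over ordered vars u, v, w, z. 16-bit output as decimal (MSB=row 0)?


F1 = (((w IMPLIES v) OR (u OR NOT z)) IMPLIES z)
F2 = (((u OR w) OR (z OR u)) XOR NOT w)
Counterexample to F1=>F2 is where F1=1 and F2=0.
Evaluate each row (bits = u,v,w,z, MSB first):
  row 0 [0000]: F1=0 F2=1 -> F1&~F2 -> 0
  row 1 [0001]: F1=1 F2=0 -> F1&~F2 -> 1
  row 2 [0010]: F1=0 F2=1 -> F1&~F2 -> 0
  row 3 [0011]: F1=1 F2=1 -> F1&~F2 -> 0
  row 4 [0100]: F1=0 F2=1 -> F1&~F2 -> 0
  row 5 [0101]: F1=1 F2=0 -> F1&~F2 -> 1
  row 6 [0110]: F1=0 F2=1 -> F1&~F2 -> 0
  row 7 [0111]: F1=1 F2=1 -> F1&~F2 -> 0
  row 8 [1000]: F1=0 F2=0 -> F1&~F2 -> 0
  row 9 [1001]: F1=1 F2=0 -> F1&~F2 -> 1
  row 10 [1010]: F1=0 F2=1 -> F1&~F2 -> 0
  row 11 [1011]: F1=1 F2=1 -> F1&~F2 -> 0
  row 12 [1100]: F1=0 F2=0 -> F1&~F2 -> 0
  row 13 [1101]: F1=1 F2=0 -> F1&~F2 -> 1
  row 14 [1110]: F1=0 F2=1 -> F1&~F2 -> 0
  row 15 [1111]: F1=1 F2=1 -> F1&~F2 -> 0
Full result column, 4 rows per line (u,v fixed per line; w,z runs 00..11 left to right):
  rows 0-3 [u,v=00]: 0100  = hex 4
  rows 4-7 [u,v=01]: 0100  = hex 4
  rows 8-11 [u,v=10]: 0100  = hex 4
  rows 12-15 [u,v=11]: 0100  = hex 4
Counterexample vector (row 0 .. row 15) = 0100010001000100
Output column grouped in 4s = 0100 0100 0100 0100 = 0x4444
Convert to decimal digit by digit (value = value*16 + digit):
  4 -> 4
  4*16 + 4 = 68
  68*16 + 4 = 1092
  1092*16 + 4 = 17476
Decimal = 17476

17476


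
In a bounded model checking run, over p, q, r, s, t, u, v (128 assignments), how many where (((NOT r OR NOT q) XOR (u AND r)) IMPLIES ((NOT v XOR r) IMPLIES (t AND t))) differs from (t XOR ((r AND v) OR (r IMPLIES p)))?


F1 = (((NOT r OR NOT q) XOR (u AND r)) IMPLIES ((NOT v XOR r) IMPLIES (t AND t)))
F2 = (t XOR ((r AND v) OR (r IMPLIES p)))
Evaluate both on each of 128 rows (bits = p,q,r,s,t,u,v):
  row 0 [0000000]: F1=0 F2=1 (differ) -> 1
  row 1 [0000001]: F1=1 F2=1 -> 0
  row 2 [0000010]: F1=0 F2=1 (differ) -> 1
  row 3 [0000011]: F1=1 F2=1 -> 0
  row 4 [0000100]: F1=1 F2=0 (differ) -> 1
  (every remaining row is evaluated the same way; all 128 results are listed next)
Full result column, 8 rows per line (p,q,r,s fixed per line; t,u,v runs 000..111 left to right):
  rows 0-7 [p,q,r,s=0000]: 10101111  (ones: 6)
  rows 8-15 [p,q,r,s=0001]: 10101111  (ones: 6)
  rows 16-23 [p,q,r,s=0010]: 11100101  (ones: 5)
  rows 24-31 [p,q,r,s=0011]: 11100101  (ones: 5)
  rows 32-39 [p,q,r,s=0100]: 10101111  (ones: 6)
  rows 40-47 [p,q,r,s=0101]: 10101111  (ones: 6)
  rows 48-55 [p,q,r,s=0110]: 10110101  (ones: 5)
  rows 56-63 [p,q,r,s=0111]: 10110101  (ones: 5)
  rows 64-71 [p,q,r,s=1000]: 10101111  (ones: 6)
  rows 72-79 [p,q,r,s=1001]: 10101111  (ones: 6)
  rows 80-87 [p,q,r,s=1010]: 01001111  (ones: 5)
  rows 88-95 [p,q,r,s=1011]: 01001111  (ones: 5)
  rows 96-103 [p,q,r,s=1100]: 10101111  (ones: 6)
  rows 104-111 [p,q,r,s=1101]: 10101111  (ones: 6)
  rows 112-119 [p,q,r,s=1110]: 00011111  (ones: 5)
  rows 120-127 [p,q,r,s=1111]: 00011111  (ones: 5)
Disagreements = 6+6+5+5+6+6+5+5+6+6+5+5+6+6+5+5 = 88

88


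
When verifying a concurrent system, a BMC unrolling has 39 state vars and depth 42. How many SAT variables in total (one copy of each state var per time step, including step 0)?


BMC unrolls to depth k, creating one copy of each state var for steps 0..k.
Step count = 42 + 1 = 43 (steps 0 through 42)
Vars per step = 39
Total = 39 * 43 = 1677

1677


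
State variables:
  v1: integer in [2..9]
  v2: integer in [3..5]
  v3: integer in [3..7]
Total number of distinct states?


State space = product of domain sizes of all variables.
Domain sizes:
  v1 (integer in [2..9]): 8
  v2 (integer in [3..5]): 3
  v3 (integer in [3..7]): 5
Product = 8 * 3 * 5 = 120

120


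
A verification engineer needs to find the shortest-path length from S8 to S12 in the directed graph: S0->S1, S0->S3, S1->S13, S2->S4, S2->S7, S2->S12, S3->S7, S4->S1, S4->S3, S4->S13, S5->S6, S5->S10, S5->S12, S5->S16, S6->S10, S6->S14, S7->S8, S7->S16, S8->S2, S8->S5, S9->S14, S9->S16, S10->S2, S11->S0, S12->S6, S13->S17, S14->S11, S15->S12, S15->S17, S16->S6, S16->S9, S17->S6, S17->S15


BFS layer-by-layer from S8:
  dist 0: {S8}
  dist 1: {S2, S5}
  dist 2: {S4, S6, S7, S10, S12, S16}
  -> S12 reached at distance 2
Shortest path length = 2

2


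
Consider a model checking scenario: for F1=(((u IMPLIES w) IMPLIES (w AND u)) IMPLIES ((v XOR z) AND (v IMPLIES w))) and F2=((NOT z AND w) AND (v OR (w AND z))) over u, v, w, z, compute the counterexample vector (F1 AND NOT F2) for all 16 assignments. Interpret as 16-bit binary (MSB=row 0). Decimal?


F1 = (((u IMPLIES w) IMPLIES (w AND u)) IMPLIES ((v XOR z) AND (v IMPLIES w)))
F2 = ((NOT z AND w) AND (v OR (w AND z)))
Counterexample to F1=>F2 is where F1=1 and F2=0.
Evaluate each row (bits = u,v,w,z, MSB first):
  row 0 [0000]: F1=1 F2=0 -> F1&~F2 -> 1
  row 1 [0001]: F1=1 F2=0 -> F1&~F2 -> 1
  row 2 [0010]: F1=1 F2=0 -> F1&~F2 -> 1
  row 3 [0011]: F1=1 F2=0 -> F1&~F2 -> 1
  row 4 [0100]: F1=1 F2=0 -> F1&~F2 -> 1
  row 5 [0101]: F1=1 F2=0 -> F1&~F2 -> 1
  row 6 [0110]: F1=1 F2=1 -> F1&~F2 -> 0
  row 7 [0111]: F1=1 F2=0 -> F1&~F2 -> 1
  row 8 [1000]: F1=0 F2=0 -> F1&~F2 -> 0
  row 9 [1001]: F1=1 F2=0 -> F1&~F2 -> 1
  row 10 [1010]: F1=0 F2=0 -> F1&~F2 -> 0
  row 11 [1011]: F1=1 F2=0 -> F1&~F2 -> 1
  row 12 [1100]: F1=0 F2=0 -> F1&~F2 -> 0
  row 13 [1101]: F1=0 F2=0 -> F1&~F2 -> 0
  row 14 [1110]: F1=1 F2=1 -> F1&~F2 -> 0
  row 15 [1111]: F1=0 F2=0 -> F1&~F2 -> 0
Full result column, 4 rows per line (u,v fixed per line; w,z runs 00..11 left to right):
  rows 0-3 [u,v=00]: 1111  = hex F
  rows 4-7 [u,v=01]: 1101  = hex D
  rows 8-11 [u,v=10]: 0101  = hex 5
  rows 12-15 [u,v=11]: 0000  = hex 0
Counterexample vector (row 0 .. row 15) = 1111110101010000
Output column grouped in 4s = 1111 1101 0101 0000 = 0xFD50
Convert to decimal digit by digit (value = value*16 + digit):
  F -> 15
  15*16 + 13 (D) = 253
  253*16 + 5 = 4053
  4053*16 + 0 = 64848
Decimal = 64848

64848


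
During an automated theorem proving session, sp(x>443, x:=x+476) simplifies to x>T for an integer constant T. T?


Formula: sp(P, x:=E) = exists old_x. (x = E[old_x/x]) AND P[old_x/x] (old_x is the value of x before the assignment; eliminate old_x by solving x = E[old_x/x] for old_x)
Step 1: Precondition P: x>443, i.e. old_x > 443
Step 2: Assignment gives x = old_x + 476, so old_x = x - 476
Step 3: Substitute into P: x - 476 > 443
Step 4: Simplify: x > 443+476 = 919

919


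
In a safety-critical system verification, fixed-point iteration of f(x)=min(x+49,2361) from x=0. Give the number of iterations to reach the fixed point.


Step 1: x=0, cap=2361, increment=49
Step 2: x grows by 49 each step until capped at 2361; fixed point is x=2361
Step 3: iterations = ceil(2361/49) = 49

49


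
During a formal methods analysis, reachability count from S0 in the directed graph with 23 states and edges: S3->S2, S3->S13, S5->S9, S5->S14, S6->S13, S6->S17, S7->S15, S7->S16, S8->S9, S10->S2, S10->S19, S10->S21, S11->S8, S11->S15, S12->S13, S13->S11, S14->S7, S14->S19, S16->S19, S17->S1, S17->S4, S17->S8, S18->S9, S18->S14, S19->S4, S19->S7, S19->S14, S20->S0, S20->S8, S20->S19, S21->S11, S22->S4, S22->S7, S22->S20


BFS from S0:
  layer 0: {S0}
Reachable set: {S0}
Count = 1

1


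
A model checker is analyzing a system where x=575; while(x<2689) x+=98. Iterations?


Step 1: x goes from 575 toward 2689 by 98; the body runs while x<2689, so iterations = ceil((bound-start)/step)
Step 2: Distance=2114
Step 3: ceil(2114/98)=22

22


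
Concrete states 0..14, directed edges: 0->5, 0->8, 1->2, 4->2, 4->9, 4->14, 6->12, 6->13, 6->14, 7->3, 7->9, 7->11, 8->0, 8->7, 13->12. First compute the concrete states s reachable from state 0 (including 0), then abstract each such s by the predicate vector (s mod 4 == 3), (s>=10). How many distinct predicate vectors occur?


BFS from 0:
Concrete reachable: {0, 3, 5, 7, 8, 9, 11}
Abstract via predicates (s mod 4 == 3), (s>=10):
  (0,0) <- {0, 5, 8, 9}
  (1,0) <- {3, 7}
  (1,1) <- {11}
Distinct abstract states = 3

3


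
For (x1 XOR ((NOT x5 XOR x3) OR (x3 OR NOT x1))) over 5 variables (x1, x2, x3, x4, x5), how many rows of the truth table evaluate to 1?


Formula: (x1 XOR ((NOT x5 XOR x3) OR (x3 OR NOT x1))) over 5 vars (32 rows)
Evaluate each row (x1, x2, x3, x4, x5 as bits, MSB first):
  row 0 [00000]: (0 XOR ((NOT 0 XOR 0) OR (0 OR NOT 0))) -> 1
  row 1 [00001]: (0 XOR ((NOT 1 XOR 0) OR (0 OR NOT 0))) -> 1
  row 2 [00010]: (0 XOR ((NOT 0 XOR 0) OR (0 OR NOT 0))) -> 1
  row 3 [00011]: (0 XOR ((NOT 1 XOR 0) OR (0 OR NOT 0))) -> 1
  row 4 [00100]: (0 XOR ((NOT 0 XOR 1) OR (1 OR NOT 0))) -> 1
  row 5 [00101]: (0 XOR ((NOT 1 XOR 1) OR (1 OR NOT 0))) -> 1
  row 6 [00110]: (0 XOR ((NOT 0 XOR 1) OR (1 OR NOT 0))) -> 1
  row 7 [00111]: (0 XOR ((NOT 1 XOR 1) OR (1 OR NOT 0))) -> 1
  row 8 [01000]: (0 XOR ((NOT 0 XOR 0) OR (0 OR NOT 0))) -> 1
  row 9 [01001]: (0 XOR ((NOT 1 XOR 0) OR (0 OR NOT 0))) -> 1
  row 10 [01010]: (0 XOR ((NOT 0 XOR 0) OR (0 OR NOT 0))) -> 1
  row 11 [01011]: (0 XOR ((NOT 1 XOR 0) OR (0 OR NOT 0))) -> 1
  row 12 [01100]: (0 XOR ((NOT 0 XOR 1) OR (1 OR NOT 0))) -> 1
  row 13 [01101]: (0 XOR ((NOT 1 XOR 1) OR (1 OR NOT 0))) -> 1
  row 14 [01110]: (0 XOR ((NOT 0 XOR 1) OR (1 OR NOT 0))) -> 1
  row 15 [01111]: (0 XOR ((NOT 1 XOR 1) OR (1 OR NOT 0))) -> 1
  row 16 [10000]: (1 XOR ((NOT 0 XOR 0) OR (0 OR NOT 1))) -> 0
  row 17 [10001]: (1 XOR ((NOT 1 XOR 0) OR (0 OR NOT 1))) -> 1
  row 18 [10010]: (1 XOR ((NOT 0 XOR 0) OR (0 OR NOT 1))) -> 0
  row 19 [10011]: (1 XOR ((NOT 1 XOR 0) OR (0 OR NOT 1))) -> 1
  row 20 [10100]: (1 XOR ((NOT 0 XOR 1) OR (1 OR NOT 1))) -> 0
  row 21 [10101]: (1 XOR ((NOT 1 XOR 1) OR (1 OR NOT 1))) -> 0
  row 22 [10110]: (1 XOR ((NOT 0 XOR 1) OR (1 OR NOT 1))) -> 0
  row 23 [10111]: (1 XOR ((NOT 1 XOR 1) OR (1 OR NOT 1))) -> 0
  row 24 [11000]: (1 XOR ((NOT 0 XOR 0) OR (0 OR NOT 1))) -> 0
  row 25 [11001]: (1 XOR ((NOT 1 XOR 0) OR (0 OR NOT 1))) -> 1
  row 26 [11010]: (1 XOR ((NOT 0 XOR 0) OR (0 OR NOT 1))) -> 0
  row 27 [11011]: (1 XOR ((NOT 1 XOR 0) OR (0 OR NOT 1))) -> 1
  row 28 [11100]: (1 XOR ((NOT 0 XOR 1) OR (1 OR NOT 1))) -> 0
  row 29 [11101]: (1 XOR ((NOT 1 XOR 1) OR (1 OR NOT 1))) -> 0
  row 30 [11110]: (1 XOR ((NOT 0 XOR 1) OR (1 OR NOT 1))) -> 0
  row 31 [11111]: (1 XOR ((NOT 1 XOR 1) OR (1 OR NOT 1))) -> 0
Full result column, 8 rows per line (x1,x2 fixed per line; x3,x4,x5 runs 000..111 left to right):
  rows 0-7 [x1,x2=00]: 11111111  (ones: 8)
  rows 8-15 [x1,x2=01]: 11111111  (ones: 8)
  rows 16-23 [x1,x2=10]: 01010000  (ones: 2)
  rows 24-31 [x1,x2=11]: 01010000  (ones: 2)
Count of 1-rows = 8+8+2+2 = 20

20


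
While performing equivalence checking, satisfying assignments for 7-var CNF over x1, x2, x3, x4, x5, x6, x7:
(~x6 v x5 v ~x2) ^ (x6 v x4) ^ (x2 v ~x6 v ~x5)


CNF with 3 clauses over 7 vars (128 assignments).
An assignment satisfies CNF iff every clause has >=1 true literal.
Check each row (bits = x1,x2,x3,x4,x5,x6,x7; clause T/F shown):
  row 0 [0000000]: clauses=TFT -> 0
  row 1 [0000001]: clauses=TFT -> 0
  row 2 [0000010]: clauses=TTT -> 1
  row 3 [0000011]: clauses=TTT -> 1
  row 4 [0000100]: clauses=TFT -> 0
  (every remaining row is evaluated the same way; all 128 results are listed next)
Full result column, 8 rows per line (x1,x2,x3,x4 fixed per line; x5,x6,x7 runs 000..111 left to right):
  rows 0-7 [x1,x2,x3,x4=0000]: 00110000  (ones: 2)
  rows 8-15 [x1,x2,x3,x4=0001]: 11111100  (ones: 6)
  rows 16-23 [x1,x2,x3,x4=0010]: 00110000  (ones: 2)
  rows 24-31 [x1,x2,x3,x4=0011]: 11111100  (ones: 6)
  rows 32-39 [x1,x2,x3,x4=0100]: 00000011  (ones: 2)
  rows 40-47 [x1,x2,x3,x4=0101]: 11001111  (ones: 6)
  rows 48-55 [x1,x2,x3,x4=0110]: 00000011  (ones: 2)
  rows 56-63 [x1,x2,x3,x4=0111]: 11001111  (ones: 6)
  rows 64-71 [x1,x2,x3,x4=1000]: 00110000  (ones: 2)
  rows 72-79 [x1,x2,x3,x4=1001]: 11111100  (ones: 6)
  rows 80-87 [x1,x2,x3,x4=1010]: 00110000  (ones: 2)
  rows 88-95 [x1,x2,x3,x4=1011]: 11111100  (ones: 6)
  rows 96-103 [x1,x2,x3,x4=1100]: 00000011  (ones: 2)
  rows 104-111 [x1,x2,x3,x4=1101]: 11001111  (ones: 6)
  rows 112-119 [x1,x2,x3,x4=1110]: 00000011  (ones: 2)
  rows 120-127 [x1,x2,x3,x4=1111]: 11001111  (ones: 6)
Satisfying assignments = 2+6+2+6+2+6+2+6+2+6+2+6+2+6+2+6 = 64

64


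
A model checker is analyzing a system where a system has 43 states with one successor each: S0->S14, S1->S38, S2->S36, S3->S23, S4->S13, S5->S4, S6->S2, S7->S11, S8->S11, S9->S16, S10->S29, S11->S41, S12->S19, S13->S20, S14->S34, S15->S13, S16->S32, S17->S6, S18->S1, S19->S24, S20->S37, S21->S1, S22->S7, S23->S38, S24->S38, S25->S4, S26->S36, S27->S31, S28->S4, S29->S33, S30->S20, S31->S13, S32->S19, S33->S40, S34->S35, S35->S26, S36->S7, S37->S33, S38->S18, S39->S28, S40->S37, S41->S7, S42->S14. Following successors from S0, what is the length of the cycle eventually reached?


Trace from S0 until a state repeats:
  S0 -> S14 -> S34 -> S35 -> S26 -> S36 -> S7 -> S11 -> S41 -> S7
S7 first seen at step 6, revisited at step 9.
Cycle length = 9 - 6 = 3

3


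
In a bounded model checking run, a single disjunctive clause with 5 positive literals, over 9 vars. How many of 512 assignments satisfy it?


Step 1: Total=2^9=512
Step 2: Unsat when all 5 false: 2^4=16
Step 3: Sat=512-16=496

496


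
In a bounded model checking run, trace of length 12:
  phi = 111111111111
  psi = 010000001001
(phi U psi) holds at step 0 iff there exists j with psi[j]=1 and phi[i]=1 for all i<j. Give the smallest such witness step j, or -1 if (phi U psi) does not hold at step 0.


(phi U psi) at 0: need smallest j with psi[j]=1 and phi[i]=1 for all i in [0,j).
Scan from step 0:
  step 0: phi=1, psi=0 -> continue
  step 1: psi=1 and phi held for [0,1) -> witness found
Witness step = 1

1


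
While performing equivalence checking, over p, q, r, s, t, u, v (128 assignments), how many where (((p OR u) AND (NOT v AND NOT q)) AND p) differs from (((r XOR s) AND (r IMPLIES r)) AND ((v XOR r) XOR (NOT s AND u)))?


F1 = (((p OR u) AND (NOT v AND NOT q)) AND p)
F2 = (((r XOR s) AND (r IMPLIES r)) AND ((v XOR r) XOR (NOT s AND u)))
Evaluate both on each of 128 rows (bits = p,q,r,s,t,u,v):
  row 0 [0000000]: F1=0 F2=0 -> 0
  row 1 [0000001]: F1=0 F2=0 -> 0
  row 2 [0000010]: F1=0 F2=0 -> 0
  row 3 [0000011]: F1=0 F2=0 -> 0
  row 4 [0000100]: F1=0 F2=0 -> 0
  (every remaining row is evaluated the same way; all 128 results are listed next)
Full result column, 8 rows per line (p,q,r,s fixed per line; t,u,v runs 000..111 left to right):
  rows 0-7 [p,q,r,s=0000]: 00000000  (ones: 0)
  rows 8-15 [p,q,r,s=0001]: 01010101  (ones: 4)
  rows 16-23 [p,q,r,s=0010]: 10011001  (ones: 4)
  rows 24-31 [p,q,r,s=0011]: 00000000  (ones: 0)
  rows 32-39 [p,q,r,s=0100]: 00000000  (ones: 0)
  rows 40-47 [p,q,r,s=0101]: 01010101  (ones: 4)
  rows 48-55 [p,q,r,s=0110]: 10011001  (ones: 4)
  rows 56-63 [p,q,r,s=0111]: 00000000  (ones: 0)
  rows 64-71 [p,q,r,s=1000]: 10101010  (ones: 4)
  rows 72-79 [p,q,r,s=1001]: 11111111  (ones: 8)
  rows 80-87 [p,q,r,s=1010]: 00110011  (ones: 4)
  rows 88-95 [p,q,r,s=1011]: 10101010  (ones: 4)
  rows 96-103 [p,q,r,s=1100]: 00000000  (ones: 0)
  rows 104-111 [p,q,r,s=1101]: 01010101  (ones: 4)
  rows 112-119 [p,q,r,s=1110]: 10011001  (ones: 4)
  rows 120-127 [p,q,r,s=1111]: 00000000  (ones: 0)
Disagreements = 0+4+4+0+0+4+4+0+4+8+4+4+0+4+4+0 = 44

44


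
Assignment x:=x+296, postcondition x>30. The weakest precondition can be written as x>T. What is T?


Formula: wp(x:=E, P) = P[E/x] (substitute E for x in postcondition)
Step 1: Postcondition: x>30
Step 2: Substitute x+296 for x: x+296>30
Step 3: Solve for x: x > 30-296 = -266

-266


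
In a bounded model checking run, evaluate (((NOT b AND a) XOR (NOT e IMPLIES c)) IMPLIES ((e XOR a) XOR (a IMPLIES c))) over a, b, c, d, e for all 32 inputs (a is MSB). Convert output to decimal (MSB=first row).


Formula: (((NOT b AND a) XOR (NOT e IMPLIES c)) IMPLIES ((e XOR a) XOR (a IMPLIES c))) over a, b, c, d, e (32 rows)
Evaluate each row (bits = a,b,c,d,e, MSB first):
  row 0 [00000]: (((NOT 0 AND 0) XOR (NOT 0 IMPLIES 0)) IMPLIES ((0 XOR 0) XOR (0 IMPLIES 0))) -> 1
  row 1 [00001]: (((NOT 0 AND 0) XOR (NOT 1 IMPLIES 0)) IMPLIES ((1 XOR 0) XOR (0 IMPLIES 0))) -> 0
  row 2 [00010]: (((NOT 0 AND 0) XOR (NOT 0 IMPLIES 0)) IMPLIES ((0 XOR 0) XOR (0 IMPLIES 0))) -> 1
  row 3 [00011]: (((NOT 0 AND 0) XOR (NOT 1 IMPLIES 0)) IMPLIES ((1 XOR 0) XOR (0 IMPLIES 0))) -> 0
  row 4 [00100]: (((NOT 0 AND 0) XOR (NOT 0 IMPLIES 1)) IMPLIES ((0 XOR 0) XOR (0 IMPLIES 1))) -> 1
  row 5 [00101]: (((NOT 0 AND 0) XOR (NOT 1 IMPLIES 1)) IMPLIES ((1 XOR 0) XOR (0 IMPLIES 1))) -> 0
  row 6 [00110]: (((NOT 0 AND 0) XOR (NOT 0 IMPLIES 1)) IMPLIES ((0 XOR 0) XOR (0 IMPLIES 1))) -> 1
  row 7 [00111]: (((NOT 0 AND 0) XOR (NOT 1 IMPLIES 1)) IMPLIES ((1 XOR 0) XOR (0 IMPLIES 1))) -> 0
  row 8 [01000]: (((NOT 1 AND 0) XOR (NOT 0 IMPLIES 0)) IMPLIES ((0 XOR 0) XOR (0 IMPLIES 0))) -> 1
  row 9 [01001]: (((NOT 1 AND 0) XOR (NOT 1 IMPLIES 0)) IMPLIES ((1 XOR 0) XOR (0 IMPLIES 0))) -> 0
  row 10 [01010]: (((NOT 1 AND 0) XOR (NOT 0 IMPLIES 0)) IMPLIES ((0 XOR 0) XOR (0 IMPLIES 0))) -> 1
  row 11 [01011]: (((NOT 1 AND 0) XOR (NOT 1 IMPLIES 0)) IMPLIES ((1 XOR 0) XOR (0 IMPLIES 0))) -> 0
  row 12 [01100]: (((NOT 1 AND 0) XOR (NOT 0 IMPLIES 1)) IMPLIES ((0 XOR 0) XOR (0 IMPLIES 1))) -> 1
  row 13 [01101]: (((NOT 1 AND 0) XOR (NOT 1 IMPLIES 1)) IMPLIES ((1 XOR 0) XOR (0 IMPLIES 1))) -> 0
  row 14 [01110]: (((NOT 1 AND 0) XOR (NOT 0 IMPLIES 1)) IMPLIES ((0 XOR 0) XOR (0 IMPLIES 1))) -> 1
  row 15 [01111]: (((NOT 1 AND 0) XOR (NOT 1 IMPLIES 1)) IMPLIES ((1 XOR 0) XOR (0 IMPLIES 1))) -> 0
  row 16 [10000]: (((NOT 0 AND 1) XOR (NOT 0 IMPLIES 0)) IMPLIES ((0 XOR 1) XOR (1 IMPLIES 0))) -> 1
  row 17 [10001]: (((NOT 0 AND 1) XOR (NOT 1 IMPLIES 0)) IMPLIES ((1 XOR 1) XOR (1 IMPLIES 0))) -> 1
  row 18 [10010]: (((NOT 0 AND 1) XOR (NOT 0 IMPLIES 0)) IMPLIES ((0 XOR 1) XOR (1 IMPLIES 0))) -> 1
  row 19 [10011]: (((NOT 0 AND 1) XOR (NOT 1 IMPLIES 0)) IMPLIES ((1 XOR 1) XOR (1 IMPLIES 0))) -> 1
  row 20 [10100]: (((NOT 0 AND 1) XOR (NOT 0 IMPLIES 1)) IMPLIES ((0 XOR 1) XOR (1 IMPLIES 1))) -> 1
  row 21 [10101]: (((NOT 0 AND 1) XOR (NOT 1 IMPLIES 1)) IMPLIES ((1 XOR 1) XOR (1 IMPLIES 1))) -> 1
  row 22 [10110]: (((NOT 0 AND 1) XOR (NOT 0 IMPLIES 1)) IMPLIES ((0 XOR 1) XOR (1 IMPLIES 1))) -> 1
  row 23 [10111]: (((NOT 0 AND 1) XOR (NOT 1 IMPLIES 1)) IMPLIES ((1 XOR 1) XOR (1 IMPLIES 1))) -> 1
  row 24 [11000]: (((NOT 1 AND 1) XOR (NOT 0 IMPLIES 0)) IMPLIES ((0 XOR 1) XOR (1 IMPLIES 0))) -> 1
  row 25 [11001]: (((NOT 1 AND 1) XOR (NOT 1 IMPLIES 0)) IMPLIES ((1 XOR 1) XOR (1 IMPLIES 0))) -> 0
  row 26 [11010]: (((NOT 1 AND 1) XOR (NOT 0 IMPLIES 0)) IMPLIES ((0 XOR 1) XOR (1 IMPLIES 0))) -> 1
  row 27 [11011]: (((NOT 1 AND 1) XOR (NOT 1 IMPLIES 0)) IMPLIES ((1 XOR 1) XOR (1 IMPLIES 0))) -> 0
  row 28 [11100]: (((NOT 1 AND 1) XOR (NOT 0 IMPLIES 1)) IMPLIES ((0 XOR 1) XOR (1 IMPLIES 1))) -> 0
  row 29 [11101]: (((NOT 1 AND 1) XOR (NOT 1 IMPLIES 1)) IMPLIES ((1 XOR 1) XOR (1 IMPLIES 1))) -> 1
  row 30 [11110]: (((NOT 1 AND 1) XOR (NOT 0 IMPLIES 1)) IMPLIES ((0 XOR 1) XOR (1 IMPLIES 1))) -> 0
  row 31 [11111]: (((NOT 1 AND 1) XOR (NOT 1 IMPLIES 1)) IMPLIES ((1 XOR 1) XOR (1 IMPLIES 1))) -> 1
Full result column, 4 rows per line (a,b,c fixed per line; d,e runs 00..11 left to right):
  rows 0-3 [a,b,c=000]: 1010  = hex A
  rows 4-7 [a,b,c=001]: 1010  = hex A
  rows 8-11 [a,b,c=010]: 1010  = hex A
  rows 12-15 [a,b,c=011]: 1010  = hex A
  rows 16-19 [a,b,c=100]: 1111  = hex F
  rows 20-23 [a,b,c=101]: 1111  = hex F
  rows 24-27 [a,b,c=110]: 1010  = hex A
  rows 28-31 [a,b,c=111]: 0101  = hex 5
Output column (row 0 .. row 31) = 10101010101010101111111110100101
Output column grouped in 4s = 1010 1010 1010 1010 1111 1111 1010 0101 = 0xAAAAFFA5
Convert to decimal digit by digit (value = value*16 + digit):
  A -> 10
  10*16 + 10 (A) = 170
  170*16 + 10 (A) = 2730
  2730*16 + 10 (A) = 43690
  43690*16 + 15 (F) = 699055
  699055*16 + 15 (F) = 11184895
  11184895*16 + 10 (A) = 178958330
  178958330*16 + 5 = 2863333285
Decimal = 2863333285

2863333285


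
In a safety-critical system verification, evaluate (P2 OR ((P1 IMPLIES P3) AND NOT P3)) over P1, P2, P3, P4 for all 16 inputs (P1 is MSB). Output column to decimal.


Formula: (P2 OR ((P1 IMPLIES P3) AND NOT P3)) over P1, P2, P3, P4 (16 rows)
Evaluate each row (bits = P1,P2,P3,P4, MSB first):
  row 0 [0000]: (0 OR ((0 IMPLIES 0) AND NOT 0)) -> 1
  row 1 [0001]: (0 OR ((0 IMPLIES 0) AND NOT 0)) -> 1
  row 2 [0010]: (0 OR ((0 IMPLIES 1) AND NOT 1)) -> 0
  row 3 [0011]: (0 OR ((0 IMPLIES 1) AND NOT 1)) -> 0
  row 4 [0100]: (1 OR ((0 IMPLIES 0) AND NOT 0)) -> 1
  row 5 [0101]: (1 OR ((0 IMPLIES 0) AND NOT 0)) -> 1
  row 6 [0110]: (1 OR ((0 IMPLIES 1) AND NOT 1)) -> 1
  row 7 [0111]: (1 OR ((0 IMPLIES 1) AND NOT 1)) -> 1
  row 8 [1000]: (0 OR ((1 IMPLIES 0) AND NOT 0)) -> 0
  row 9 [1001]: (0 OR ((1 IMPLIES 0) AND NOT 0)) -> 0
  row 10 [1010]: (0 OR ((1 IMPLIES 1) AND NOT 1)) -> 0
  row 11 [1011]: (0 OR ((1 IMPLIES 1) AND NOT 1)) -> 0
  row 12 [1100]: (1 OR ((1 IMPLIES 0) AND NOT 0)) -> 1
  row 13 [1101]: (1 OR ((1 IMPLIES 0) AND NOT 0)) -> 1
  row 14 [1110]: (1 OR ((1 IMPLIES 1) AND NOT 1)) -> 1
  row 15 [1111]: (1 OR ((1 IMPLIES 1) AND NOT 1)) -> 1
Full result column, 4 rows per line (P1,P2 fixed per line; P3,P4 runs 00..11 left to right):
  rows 0-3 [P1,P2=00]: 1100  = hex C
  rows 4-7 [P1,P2=01]: 1111  = hex F
  rows 8-11 [P1,P2=10]: 0000  = hex 0
  rows 12-15 [P1,P2=11]: 1111  = hex F
Output column (row 0 .. row 15) = 1100111100001111
Output column grouped in 4s = 1100 1111 0000 1111 = 0xCF0F
Convert to decimal digit by digit (value = value*16 + digit):
  C -> 12
  12*16 + 15 (F) = 207
  207*16 + 0 = 3312
  3312*16 + 15 (F) = 53007
Decimal = 53007

53007
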